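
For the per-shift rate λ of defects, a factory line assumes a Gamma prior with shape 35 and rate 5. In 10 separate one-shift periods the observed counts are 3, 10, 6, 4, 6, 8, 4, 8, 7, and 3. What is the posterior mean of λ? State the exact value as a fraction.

Total count: 3 + 10 + 6 + 4 + 6 + 8 + 4 + 8 + 7 + 3 = 59.
Total exposure: 10 shifts.
Posterior: α' = 35 + 59 = 94, β' = 5 + 10 = 15.
Posterior mean = α'/β' = 94/15.

94/15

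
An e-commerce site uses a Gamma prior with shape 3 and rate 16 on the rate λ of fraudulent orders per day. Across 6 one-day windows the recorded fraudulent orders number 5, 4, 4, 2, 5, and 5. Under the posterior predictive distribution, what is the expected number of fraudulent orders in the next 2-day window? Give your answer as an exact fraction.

28/11

Total count: 5 + 4 + 4 + 2 + 5 + 5 = 25.
Total exposure: 6 days.
Conjugate update: add total count to the shape and total exposure to the rate, giving Gamma(28, 22).
Predictive mean over a 2-day window = T·E[λ|data] = 2·28/22 = 28/11.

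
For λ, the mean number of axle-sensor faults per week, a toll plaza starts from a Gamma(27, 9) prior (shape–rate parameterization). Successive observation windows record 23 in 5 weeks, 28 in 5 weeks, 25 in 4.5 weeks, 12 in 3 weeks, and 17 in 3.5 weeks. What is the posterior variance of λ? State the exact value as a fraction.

Total count: 23 + 28 + 25 + 12 + 17 = 105.
Total exposure: 5 + 5 + 4.5 + 3 + 3.5 = 21 weeks.
Gamma(α, β) with Poisson data over total exposure Σt gives posterior Gamma(α+Σx, β+Σt) = Gamma(132, 30).
Posterior variance = α'/β'² = 132/900 = 11/75.

11/75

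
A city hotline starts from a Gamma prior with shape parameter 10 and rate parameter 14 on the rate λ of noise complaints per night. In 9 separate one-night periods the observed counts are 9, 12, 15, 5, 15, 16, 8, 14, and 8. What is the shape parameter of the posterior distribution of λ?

Total count: 9 + 12 + 15 + 5 + 15 + 16 + 8 + 14 + 8 = 102.
Total exposure: 9 nights.
Posterior: α' = 10 + 102 = 112, β' = 14 + 9 = 23.

112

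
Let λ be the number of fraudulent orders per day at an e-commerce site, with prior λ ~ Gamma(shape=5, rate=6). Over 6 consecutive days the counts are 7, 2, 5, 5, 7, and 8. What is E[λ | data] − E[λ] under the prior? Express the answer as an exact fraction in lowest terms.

Total count: 7 + 2 + 5 + 5 + 7 + 8 = 34.
Total exposure: 6 days.
The Gamma prior is conjugate for the Poisson rate, so λ | data ~ Gamma(5+34, 6+6) = Gamma(39, 12).
Posterior mean = 39/12 = 13/4; prior mean = 5/6 = 5/6. Difference = 13/4 − 5/6 = 29/12.

29/12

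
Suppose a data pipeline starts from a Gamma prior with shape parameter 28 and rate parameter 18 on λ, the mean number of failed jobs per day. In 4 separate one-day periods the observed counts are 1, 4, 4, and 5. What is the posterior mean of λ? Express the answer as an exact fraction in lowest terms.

21/11

Total count: 1 + 4 + 4 + 5 = 14.
Total exposure: 4 days.
Gamma(α, β) with Poisson data over total exposure Σt gives posterior Gamma(α+Σx, β+Σt) = Gamma(42, 22).
Posterior mean = α'/β' = 42/22 = 21/11.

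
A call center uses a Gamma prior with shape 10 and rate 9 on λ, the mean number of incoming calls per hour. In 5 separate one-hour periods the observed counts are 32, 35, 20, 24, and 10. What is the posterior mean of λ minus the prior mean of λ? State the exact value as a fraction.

1039/126

Total count: 32 + 35 + 20 + 24 + 10 = 121.
Total exposure: 5 hours.
By Gamma–Poisson conjugacy, the posterior is Gamma(α + Σx, β + Σt) = Gamma(10 + 121, 9 + 5) = Gamma(131, 14).
Posterior mean = 131/14 = 131/14; prior mean = 10/9 = 10/9. Difference = 131/14 − 10/9 = 1039/126.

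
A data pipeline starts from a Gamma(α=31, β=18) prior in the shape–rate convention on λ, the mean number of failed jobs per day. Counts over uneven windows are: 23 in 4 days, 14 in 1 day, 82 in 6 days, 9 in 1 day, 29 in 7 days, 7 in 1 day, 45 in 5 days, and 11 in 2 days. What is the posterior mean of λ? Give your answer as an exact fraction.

Total count: 23 + 14 + 82 + 9 + 29 + 7 + 45 + 11 = 220.
Total exposure: 4 + 1 + 6 + 1 + 7 + 1 + 5 + 2 = 27 days.
The Gamma prior is conjugate for the Poisson rate, so λ | data ~ Gamma(31+220, 18+27) = Gamma(251, 45).
Posterior mean = α'/β' = 251/45.

251/45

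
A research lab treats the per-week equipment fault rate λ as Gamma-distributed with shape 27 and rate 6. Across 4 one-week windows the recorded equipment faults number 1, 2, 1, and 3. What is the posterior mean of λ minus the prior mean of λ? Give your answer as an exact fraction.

-11/10

Total count: 1 + 2 + 1 + 3 = 7.
Total exposure: 4 weeks.
Posterior: α' = 27 + 7 = 34, β' = 6 + 4 = 10.
Posterior mean = 34/10 = 17/5; prior mean = 27/6 = 9/2. Difference = 17/5 − 9/2 = -11/10.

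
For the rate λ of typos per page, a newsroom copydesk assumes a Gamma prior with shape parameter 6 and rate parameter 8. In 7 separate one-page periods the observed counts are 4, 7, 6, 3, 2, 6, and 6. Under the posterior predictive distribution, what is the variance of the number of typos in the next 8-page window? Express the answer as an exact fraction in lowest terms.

1472/45

Total count: 4 + 7 + 6 + 3 + 2 + 6 + 6 = 34.
Total exposure: 7 pages.
The Gamma prior is conjugate for the Poisson rate, so λ | data ~ Gamma(6+34, 8+7) = Gamma(40, 15).
The posterior predictive for a window of length T is Negative Binomial with variance T·α'·(β'+T)/β'² = 8·40·23/225 = 1472/45.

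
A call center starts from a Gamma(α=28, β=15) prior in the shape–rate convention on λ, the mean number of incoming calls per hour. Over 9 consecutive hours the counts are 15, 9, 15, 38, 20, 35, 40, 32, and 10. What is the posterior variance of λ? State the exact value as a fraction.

Total count: 15 + 9 + 15 + 38 + 20 + 35 + 40 + 32 + 10 = 214.
Total exposure: 9 hours.
Conjugate update: add total count to the shape and total exposure to the rate, giving Gamma(242, 24).
Posterior variance = α'/β'² = 242/576 = 121/288.

121/288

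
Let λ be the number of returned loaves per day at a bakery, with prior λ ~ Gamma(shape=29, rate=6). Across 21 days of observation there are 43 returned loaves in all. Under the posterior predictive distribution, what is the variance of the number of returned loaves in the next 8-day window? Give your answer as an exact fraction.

2240/81

Total count 43 over total exposure 21 days.
Conjugate update: add total count to the shape and total exposure to the rate, giving Gamma(72, 27).
The posterior predictive for a window of length T is Negative Binomial with variance T·α'·(β'+T)/β'² = 8·72·35/729 = 2240/81.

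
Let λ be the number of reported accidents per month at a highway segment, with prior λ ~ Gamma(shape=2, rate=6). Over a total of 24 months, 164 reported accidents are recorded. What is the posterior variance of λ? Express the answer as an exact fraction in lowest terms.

Total count 164 over total exposure 24 months.
Conjugate update: add total count to the shape and total exposure to the rate, giving Gamma(166, 30).
Posterior variance = α'/β'² = 166/900 = 83/450.

83/450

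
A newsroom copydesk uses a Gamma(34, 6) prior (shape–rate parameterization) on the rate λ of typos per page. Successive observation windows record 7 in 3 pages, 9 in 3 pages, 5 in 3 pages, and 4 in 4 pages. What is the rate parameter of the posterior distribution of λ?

19

Total count: 7 + 9 + 5 + 4 = 25.
Total exposure: 3 + 3 + 3 + 4 = 13 pages.
By Gamma–Poisson conjugacy, the posterior is Gamma(α + Σx, β + Σt) = Gamma(34 + 25, 6 + 13) = Gamma(59, 19).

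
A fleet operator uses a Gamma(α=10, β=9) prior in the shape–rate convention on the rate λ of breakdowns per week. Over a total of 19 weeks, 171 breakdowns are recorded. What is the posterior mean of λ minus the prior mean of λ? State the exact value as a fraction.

1349/252

Total count 171 over total exposure 19 weeks.
Conjugate update: add total count to the shape and total exposure to the rate, giving Gamma(181, 28).
Posterior mean = 181/28 = 181/28; prior mean = 10/9 = 10/9. Difference = 181/28 − 10/9 = 1349/252.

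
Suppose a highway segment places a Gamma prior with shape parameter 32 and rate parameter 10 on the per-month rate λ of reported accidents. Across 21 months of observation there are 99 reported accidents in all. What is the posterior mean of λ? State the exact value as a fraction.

Total count 99 over total exposure 21 months.
Gamma(α, β) with Poisson data over total exposure Σt gives posterior Gamma(α+Σx, β+Σt) = Gamma(131, 31).
Posterior mean = α'/β' = 131/31.

131/31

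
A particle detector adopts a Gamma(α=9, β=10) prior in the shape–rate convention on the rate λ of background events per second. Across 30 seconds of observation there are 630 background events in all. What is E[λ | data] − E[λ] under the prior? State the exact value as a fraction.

Total count 630 over total exposure 30 seconds.
The Gamma prior is conjugate for the Poisson rate, so λ | data ~ Gamma(9+630, 10+30) = Gamma(639, 40).
Posterior mean = 639/40 = 639/40; prior mean = 9/10 = 9/10. Difference = 639/40 − 9/10 = 603/40.

603/40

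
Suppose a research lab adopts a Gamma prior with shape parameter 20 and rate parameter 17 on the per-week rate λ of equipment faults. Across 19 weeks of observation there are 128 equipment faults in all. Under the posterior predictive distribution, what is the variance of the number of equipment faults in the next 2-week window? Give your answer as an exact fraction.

703/81

Total count 128 over total exposure 19 weeks.
Posterior: α' = 20 + 128 = 148, β' = 17 + 19 = 36.
The posterior predictive for a window of length T is Negative Binomial with variance T·α'·(β'+T)/β'² = 2·148·38/1296 = 703/81.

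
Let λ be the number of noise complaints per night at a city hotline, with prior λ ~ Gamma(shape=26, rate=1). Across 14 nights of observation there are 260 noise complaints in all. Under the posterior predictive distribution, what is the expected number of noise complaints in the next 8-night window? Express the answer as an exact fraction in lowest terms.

Total count 260 over total exposure 14 nights.
The Gamma prior is conjugate for the Poisson rate, so λ | data ~ Gamma(26+260, 1+14) = Gamma(286, 15).
Predictive mean over an 8-night window = T·E[λ|data] = 8·286/15 = 2288/15.

2288/15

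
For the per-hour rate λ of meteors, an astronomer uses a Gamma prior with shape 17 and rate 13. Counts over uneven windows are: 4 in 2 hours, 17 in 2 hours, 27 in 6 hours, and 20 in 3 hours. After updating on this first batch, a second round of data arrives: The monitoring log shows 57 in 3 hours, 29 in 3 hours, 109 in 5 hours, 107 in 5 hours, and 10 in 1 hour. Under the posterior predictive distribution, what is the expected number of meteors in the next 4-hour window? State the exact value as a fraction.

Total count: 4 + 17 + 27 + 20 = 68.
Total exposure: 2 + 2 + 6 + 3 = 13 hours.
After the first batch: Gamma(17 + 68, 13 + 13) = Gamma(85, 26).
Total count: 57 + 29 + 109 + 107 + 10 = 312.
Total exposure: 3 + 3 + 5 + 5 + 1 = 17 hours.
After the second batch: Gamma(85 + 312, 26 + 17) = Gamma(397, 43).
Predictive mean over a 4-hour window = T·E[λ|data] = 4·397/43 = 1588/43.

1588/43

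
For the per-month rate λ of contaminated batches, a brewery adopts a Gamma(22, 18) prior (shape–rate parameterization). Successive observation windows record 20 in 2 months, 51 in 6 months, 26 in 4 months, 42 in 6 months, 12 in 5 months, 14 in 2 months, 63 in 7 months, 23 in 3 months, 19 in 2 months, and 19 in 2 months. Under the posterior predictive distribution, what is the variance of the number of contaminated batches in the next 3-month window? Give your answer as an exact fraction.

6220/361

Total count: 20 + 51 + 26 + 42 + 12 + 14 + 63 + 23 + 19 + 19 = 289.
Total exposure: 2 + 6 + 4 + 6 + 5 + 2 + 7 + 3 + 2 + 2 = 39 months.
Conjugate update: add total count to the shape and total exposure to the rate, giving Gamma(311, 57).
The posterior predictive for a window of length T is Negative Binomial with variance T·α'·(β'+T)/β'² = 3·311·60/3249 = 6220/361.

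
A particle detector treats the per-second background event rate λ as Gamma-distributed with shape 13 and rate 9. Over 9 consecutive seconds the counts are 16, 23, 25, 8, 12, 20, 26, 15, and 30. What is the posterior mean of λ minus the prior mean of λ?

9

Total count: 16 + 23 + 25 + 8 + 12 + 20 + 26 + 15 + 30 = 175.
Total exposure: 9 seconds.
The Gamma prior is conjugate for the Poisson rate, so λ | data ~ Gamma(13+175, 9+9) = Gamma(188, 18).
Posterior mean = 188/18 = 94/9; prior mean = 13/9 = 13/9. Difference = 94/9 − 13/9 = 9.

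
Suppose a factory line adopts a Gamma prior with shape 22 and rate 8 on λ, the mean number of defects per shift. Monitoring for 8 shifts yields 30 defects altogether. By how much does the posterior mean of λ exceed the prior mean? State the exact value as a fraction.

1/2

Total count 30 over total exposure 8 shifts.
By Gamma–Poisson conjugacy, the posterior is Gamma(α + Σx, β + Σt) = Gamma(22 + 30, 8 + 8) = Gamma(52, 16).
Posterior mean = 52/16 = 13/4; prior mean = 22/8 = 11/4. Difference = 13/4 − 11/4 = 1/2.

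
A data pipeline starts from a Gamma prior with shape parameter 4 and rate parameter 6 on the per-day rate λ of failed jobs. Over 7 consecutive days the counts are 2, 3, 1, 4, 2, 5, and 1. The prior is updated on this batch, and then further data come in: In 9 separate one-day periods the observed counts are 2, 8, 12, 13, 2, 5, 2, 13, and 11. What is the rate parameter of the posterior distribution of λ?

22

Total count: 2 + 3 + 1 + 4 + 2 + 5 + 1 = 18.
Total exposure: 7 days.
After the first batch: Gamma(4 + 18, 6 + 7) = Gamma(22, 13).
Total count: 2 + 8 + 12 + 13 + 2 + 5 + 2 + 13 + 11 = 68.
Total exposure: 9 days.
After the second batch: Gamma(22 + 68, 13 + 9) = Gamma(90, 22).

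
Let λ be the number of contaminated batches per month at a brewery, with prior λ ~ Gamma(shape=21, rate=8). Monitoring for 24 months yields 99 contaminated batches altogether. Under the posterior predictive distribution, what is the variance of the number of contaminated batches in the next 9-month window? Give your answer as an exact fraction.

Total count 99 over total exposure 24 months.
Posterior: α' = 21 + 99 = 120, β' = 8 + 24 = 32.
The posterior predictive for a window of length T is Negative Binomial with variance T·α'·(β'+T)/β'² = 9·120·41/1024 = 5535/128.

5535/128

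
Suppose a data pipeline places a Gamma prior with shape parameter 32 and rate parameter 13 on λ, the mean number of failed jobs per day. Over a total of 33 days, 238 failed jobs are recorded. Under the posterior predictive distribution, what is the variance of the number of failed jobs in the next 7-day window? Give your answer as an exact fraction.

50085/1058

Total count 238 over total exposure 33 days.
By Gamma–Poisson conjugacy, the posterior is Gamma(α + Σx, β + Σt) = Gamma(32 + 238, 13 + 33) = Gamma(270, 46).
The posterior predictive for a window of length T is Negative Binomial with variance T·α'·(β'+T)/β'² = 7·270·53/2116 = 50085/1058.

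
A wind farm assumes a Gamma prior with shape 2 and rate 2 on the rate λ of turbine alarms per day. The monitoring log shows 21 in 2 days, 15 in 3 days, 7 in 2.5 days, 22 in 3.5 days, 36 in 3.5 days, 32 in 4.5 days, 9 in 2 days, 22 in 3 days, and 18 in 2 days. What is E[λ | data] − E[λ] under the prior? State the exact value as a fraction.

Total count: 21 + 15 + 7 + 22 + 36 + 32 + 9 + 22 + 18 = 182.
Total exposure: 2 + 3 + 2.5 + 3.5 + 3.5 + 4.5 + 2 + 3 + 2 = 26 days.
Gamma(α, β) with Poisson data over total exposure Σt gives posterior Gamma(α+Σx, β+Σt) = Gamma(184, 28).
Posterior mean = 184/28 = 46/7; prior mean = 2/2 = 1. Difference = 46/7 − 1 = 39/7.

39/7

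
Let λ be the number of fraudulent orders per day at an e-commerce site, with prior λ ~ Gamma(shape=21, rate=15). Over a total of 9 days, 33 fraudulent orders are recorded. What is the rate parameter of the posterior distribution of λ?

24

Total count 33 over total exposure 9 days.
The Gamma prior is conjugate for the Poisson rate, so λ | data ~ Gamma(21+33, 15+9) = Gamma(54, 24).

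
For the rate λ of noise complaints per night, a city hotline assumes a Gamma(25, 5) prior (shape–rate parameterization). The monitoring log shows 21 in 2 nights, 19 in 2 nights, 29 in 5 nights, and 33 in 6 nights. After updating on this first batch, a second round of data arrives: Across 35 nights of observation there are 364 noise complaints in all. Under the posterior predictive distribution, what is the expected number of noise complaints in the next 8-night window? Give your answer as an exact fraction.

Total count: 21 + 19 + 29 + 33 = 102.
Total exposure: 2 + 2 + 5 + 6 = 15 nights.
After the first batch: Gamma(25 + 102, 5 + 15) = Gamma(127, 20).
Total count 364 over total exposure 35 nights.
After the second batch: Gamma(127 + 364, 20 + 35) = Gamma(491, 55).
Predictive mean over an 8-night window = T·E[λ|data] = 8·491/55 = 3928/55.

3928/55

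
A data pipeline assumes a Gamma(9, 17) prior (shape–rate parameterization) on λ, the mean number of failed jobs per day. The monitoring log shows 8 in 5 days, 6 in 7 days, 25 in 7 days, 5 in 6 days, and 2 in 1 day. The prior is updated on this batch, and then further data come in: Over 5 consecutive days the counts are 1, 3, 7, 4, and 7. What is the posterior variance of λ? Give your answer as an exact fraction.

77/2304

Total count: 8 + 6 + 25 + 5 + 2 = 46.
Total exposure: 5 + 7 + 7 + 6 + 1 = 26 days.
After the first batch: Gamma(9 + 46, 17 + 26) = Gamma(55, 43).
Total count: 1 + 3 + 7 + 4 + 7 = 22.
Total exposure: 5 days.
After the second batch: Gamma(55 + 22, 43 + 5) = Gamma(77, 48).
Posterior variance = α'/β'² = 77/2304.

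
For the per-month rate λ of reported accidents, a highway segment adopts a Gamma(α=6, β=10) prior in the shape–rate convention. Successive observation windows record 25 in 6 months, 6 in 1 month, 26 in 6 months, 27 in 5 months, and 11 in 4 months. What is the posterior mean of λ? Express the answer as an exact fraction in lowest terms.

Total count: 25 + 6 + 26 + 27 + 11 = 95.
Total exposure: 6 + 1 + 6 + 5 + 4 = 22 months.
The Gamma prior is conjugate for the Poisson rate, so λ | data ~ Gamma(6+95, 10+22) = Gamma(101, 32).
Posterior mean = α'/β' = 101/32.

101/32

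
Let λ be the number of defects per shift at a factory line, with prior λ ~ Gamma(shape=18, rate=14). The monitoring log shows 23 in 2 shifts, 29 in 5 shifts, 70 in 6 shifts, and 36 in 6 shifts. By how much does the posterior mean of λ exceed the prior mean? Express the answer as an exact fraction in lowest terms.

Total count: 23 + 29 + 70 + 36 = 158.
Total exposure: 2 + 5 + 6 + 6 = 19 shifts.
Posterior: α' = 18 + 158 = 176, β' = 14 + 19 = 33.
Posterior mean = 176/33 = 16/3; prior mean = 18/14 = 9/7. Difference = 16/3 − 9/7 = 85/21.

85/21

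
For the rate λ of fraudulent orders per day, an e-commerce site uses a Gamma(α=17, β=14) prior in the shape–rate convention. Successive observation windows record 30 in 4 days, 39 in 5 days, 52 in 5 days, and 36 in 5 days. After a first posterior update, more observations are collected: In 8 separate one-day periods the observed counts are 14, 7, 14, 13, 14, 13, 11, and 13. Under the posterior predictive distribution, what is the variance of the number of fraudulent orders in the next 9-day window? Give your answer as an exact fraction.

Total count: 30 + 39 + 52 + 36 = 157.
Total exposure: 4 + 5 + 5 + 5 = 19 days.
After the first batch: Gamma(17 + 157, 14 + 19) = Gamma(174, 33).
Total count: 14 + 7 + 14 + 13 + 14 + 13 + 11 + 13 = 99.
Total exposure: 8 days.
After the second batch: Gamma(174 + 99, 33 + 8) = Gamma(273, 41).
The posterior predictive for a window of length T is Negative Binomial with variance T·α'·(β'+T)/β'² = 9·273·50/1681 = 122850/1681.

122850/1681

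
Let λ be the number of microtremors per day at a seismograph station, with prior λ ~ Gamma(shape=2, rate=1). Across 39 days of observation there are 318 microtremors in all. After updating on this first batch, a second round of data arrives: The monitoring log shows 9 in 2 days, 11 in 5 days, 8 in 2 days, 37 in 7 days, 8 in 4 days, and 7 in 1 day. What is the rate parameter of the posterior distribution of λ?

Total count 318 over total exposure 39 days.
After the first batch: Gamma(2 + 318, 1 + 39) = Gamma(320, 40).
Total count: 9 + 11 + 8 + 37 + 8 + 7 = 80.
Total exposure: 2 + 5 + 2 + 7 + 4 + 1 = 21 days.
After the second batch: Gamma(320 + 80, 40 + 21) = Gamma(400, 61).

61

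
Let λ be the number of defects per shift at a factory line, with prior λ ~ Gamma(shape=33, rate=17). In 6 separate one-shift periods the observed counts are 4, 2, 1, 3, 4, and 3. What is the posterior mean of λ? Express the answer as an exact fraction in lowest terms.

50/23

Total count: 4 + 2 + 1 + 3 + 4 + 3 = 17.
Total exposure: 6 shifts.
Gamma(α, β) with Poisson data over total exposure Σt gives posterior Gamma(α+Σx, β+Σt) = Gamma(50, 23).
Posterior mean = α'/β' = 50/23.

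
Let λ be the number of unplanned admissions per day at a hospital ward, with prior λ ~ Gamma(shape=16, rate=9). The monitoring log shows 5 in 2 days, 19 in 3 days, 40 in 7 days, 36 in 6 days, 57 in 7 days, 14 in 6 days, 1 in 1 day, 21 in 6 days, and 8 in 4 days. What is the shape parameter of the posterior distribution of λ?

217

Total count: 5 + 19 + 40 + 36 + 57 + 14 + 1 + 21 + 8 = 201.
Total exposure: 2 + 3 + 7 + 6 + 7 + 6 + 1 + 6 + 4 = 42 days.
Gamma(α, β) with Poisson data over total exposure Σt gives posterior Gamma(α+Σx, β+Σt) = Gamma(217, 51).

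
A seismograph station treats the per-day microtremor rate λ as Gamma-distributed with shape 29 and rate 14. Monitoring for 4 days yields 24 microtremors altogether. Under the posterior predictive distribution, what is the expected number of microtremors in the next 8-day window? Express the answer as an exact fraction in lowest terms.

Total count 24 over total exposure 4 days.
Posterior: α' = 29 + 24 = 53, β' = 14 + 4 = 18.
Predictive mean over an 8-day window = T·E[λ|data] = 8·53/18 = 212/9.

212/9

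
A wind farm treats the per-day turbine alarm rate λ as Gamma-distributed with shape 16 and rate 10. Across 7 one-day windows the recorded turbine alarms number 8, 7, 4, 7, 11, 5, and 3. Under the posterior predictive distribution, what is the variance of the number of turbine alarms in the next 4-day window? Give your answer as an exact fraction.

5124/289

Total count: 8 + 7 + 4 + 7 + 11 + 5 + 3 = 45.
Total exposure: 7 days.
Conjugate update: add total count to the shape and total exposure to the rate, giving Gamma(61, 17).
The posterior predictive for a window of length T is Negative Binomial with variance T·α'·(β'+T)/β'² = 4·61·21/289 = 5124/289.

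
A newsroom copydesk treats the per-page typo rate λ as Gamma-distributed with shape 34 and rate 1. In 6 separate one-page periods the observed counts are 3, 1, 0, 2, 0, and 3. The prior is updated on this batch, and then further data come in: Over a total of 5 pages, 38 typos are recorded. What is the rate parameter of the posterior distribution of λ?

Total count: 3 + 1 + 0 + 2 + 0 + 3 = 9.
Total exposure: 6 pages.
After the first batch: Gamma(34 + 9, 1 + 6) = Gamma(43, 7).
Total count 38 over total exposure 5 pages.
After the second batch: Gamma(43 + 38, 7 + 5) = Gamma(81, 12).

12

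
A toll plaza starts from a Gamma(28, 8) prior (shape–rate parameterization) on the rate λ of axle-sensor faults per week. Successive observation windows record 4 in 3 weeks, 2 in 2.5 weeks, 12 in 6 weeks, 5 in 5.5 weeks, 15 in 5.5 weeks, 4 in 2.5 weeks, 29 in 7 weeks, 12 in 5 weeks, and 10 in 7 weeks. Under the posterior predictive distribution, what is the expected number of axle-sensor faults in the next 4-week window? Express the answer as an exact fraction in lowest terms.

121/13

Total count: 4 + 2 + 12 + 5 + 15 + 4 + 29 + 12 + 10 = 93.
Total exposure: 3 + 2.5 + 6 + 5.5 + 5.5 + 2.5 + 7 + 5 + 7 = 44 weeks.
Gamma(α, β) with Poisson data over total exposure Σt gives posterior Gamma(α+Σx, β+Σt) = Gamma(121, 52).
Predictive mean over a 4-week window = T·E[λ|data] = 4·121/52 = 121/13.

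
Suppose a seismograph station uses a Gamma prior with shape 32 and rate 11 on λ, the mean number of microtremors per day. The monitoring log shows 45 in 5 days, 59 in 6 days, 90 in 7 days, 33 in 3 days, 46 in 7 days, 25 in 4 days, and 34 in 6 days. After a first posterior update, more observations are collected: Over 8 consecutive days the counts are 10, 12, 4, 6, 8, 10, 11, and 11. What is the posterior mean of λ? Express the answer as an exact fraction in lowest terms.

Total count: 45 + 59 + 90 + 33 + 46 + 25 + 34 = 332.
Total exposure: 5 + 6 + 7 + 3 + 7 + 4 + 6 = 38 days.
After the first batch: Gamma(32 + 332, 11 + 38) = Gamma(364, 49).
Total count: 10 + 12 + 4 + 6 + 8 + 10 + 11 + 11 = 72.
Total exposure: 8 days.
After the second batch: Gamma(364 + 72, 49 + 8) = Gamma(436, 57).
Posterior mean = α'/β' = 436/57.

436/57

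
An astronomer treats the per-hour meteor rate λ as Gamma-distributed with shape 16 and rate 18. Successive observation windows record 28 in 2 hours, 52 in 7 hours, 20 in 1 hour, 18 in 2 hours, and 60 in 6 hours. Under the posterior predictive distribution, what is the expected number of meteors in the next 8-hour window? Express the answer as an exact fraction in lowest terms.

Total count: 28 + 52 + 20 + 18 + 60 = 178.
Total exposure: 2 + 7 + 1 + 2 + 6 = 18 hours.
The Gamma prior is conjugate for the Poisson rate, so λ | data ~ Gamma(16+178, 18+18) = Gamma(194, 36).
Predictive mean over an 8-hour window = T·E[λ|data] = 8·194/36 = 388/9.

388/9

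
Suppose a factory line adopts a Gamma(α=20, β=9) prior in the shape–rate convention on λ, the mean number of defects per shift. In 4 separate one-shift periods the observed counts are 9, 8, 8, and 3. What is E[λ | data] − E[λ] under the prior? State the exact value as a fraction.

172/117

Total count: 9 + 8 + 8 + 3 = 28.
Total exposure: 4 shifts.
Gamma(α, β) with Poisson data over total exposure Σt gives posterior Gamma(α+Σx, β+Σt) = Gamma(48, 13).
Posterior mean = 48/13 = 48/13; prior mean = 20/9 = 20/9. Difference = 48/13 − 20/9 = 172/117.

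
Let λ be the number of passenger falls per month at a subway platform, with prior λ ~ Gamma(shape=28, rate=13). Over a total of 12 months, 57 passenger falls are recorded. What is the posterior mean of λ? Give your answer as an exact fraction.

17/5

Total count 57 over total exposure 12 months.
Posterior: α' = 28 + 57 = 85, β' = 13 + 12 = 25.
Posterior mean = α'/β' = 85/25 = 17/5.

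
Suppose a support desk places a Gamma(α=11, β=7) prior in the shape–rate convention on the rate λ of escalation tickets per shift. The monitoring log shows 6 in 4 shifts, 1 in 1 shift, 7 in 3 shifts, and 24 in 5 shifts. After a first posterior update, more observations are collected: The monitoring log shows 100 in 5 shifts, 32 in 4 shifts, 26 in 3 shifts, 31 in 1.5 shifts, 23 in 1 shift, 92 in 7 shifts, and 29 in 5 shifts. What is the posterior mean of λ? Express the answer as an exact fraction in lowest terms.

764/93

Total count: 6 + 1 + 7 + 24 = 38.
Total exposure: 4 + 1 + 3 + 5 = 13 shifts.
After the first batch: Gamma(11 + 38, 7 + 13) = Gamma(49, 20).
Total count: 100 + 32 + 26 + 31 + 23 + 92 + 29 = 333.
Total exposure: 5 + 4 + 3 + 1.5 + 1 + 7 + 5 = 26.5 shifts.
After the second batch: Gamma(49 + 333, 20 + 26.5) = Gamma(382, 93/2).
Posterior mean = α'/β' = 382/(93/2) = 764/93.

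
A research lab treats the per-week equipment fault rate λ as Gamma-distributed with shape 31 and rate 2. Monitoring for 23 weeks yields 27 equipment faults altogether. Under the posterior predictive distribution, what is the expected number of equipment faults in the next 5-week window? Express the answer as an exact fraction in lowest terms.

Total count 27 over total exposure 23 weeks.
Gamma(α, β) with Poisson data over total exposure Σt gives posterior Gamma(α+Σx, β+Σt) = Gamma(58, 25).
Predictive mean over a 5-week window = T·E[λ|data] = 5·58/25 = 58/5.

58/5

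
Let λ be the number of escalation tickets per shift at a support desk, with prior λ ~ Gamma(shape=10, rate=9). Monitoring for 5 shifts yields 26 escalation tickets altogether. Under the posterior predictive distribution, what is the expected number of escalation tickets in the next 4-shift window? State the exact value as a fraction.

Total count 26 over total exposure 5 shifts.
By Gamma–Poisson conjugacy, the posterior is Gamma(α + Σx, β + Σt) = Gamma(10 + 26, 9 + 5) = Gamma(36, 14).
Predictive mean over a 4-shift window = T·E[λ|data] = 4·36/14 = 72/7.

72/7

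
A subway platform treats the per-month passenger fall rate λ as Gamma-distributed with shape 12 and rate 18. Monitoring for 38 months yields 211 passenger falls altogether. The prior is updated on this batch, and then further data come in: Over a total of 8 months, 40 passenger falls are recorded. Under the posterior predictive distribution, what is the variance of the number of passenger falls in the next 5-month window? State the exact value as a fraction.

Total count 211 over total exposure 38 months.
After the first batch: Gamma(12 + 211, 18 + 38) = Gamma(223, 56).
Total count 40 over total exposure 8 months.
After the second batch: Gamma(223 + 40, 56 + 8) = Gamma(263, 64).
The posterior predictive for a window of length T is Negative Binomial with variance T·α'·(β'+T)/β'² = 5·263·69/4096 = 90735/4096.

90735/4096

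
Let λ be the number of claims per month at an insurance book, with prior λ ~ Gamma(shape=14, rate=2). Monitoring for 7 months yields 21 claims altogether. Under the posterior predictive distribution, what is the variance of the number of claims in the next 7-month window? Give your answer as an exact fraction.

Total count 21 over total exposure 7 months.
Posterior: α' = 14 + 21 = 35, β' = 2 + 7 = 9.
The posterior predictive for a window of length T is Negative Binomial with variance T·α'·(β'+T)/β'² = 7·35·16/81 = 3920/81.

3920/81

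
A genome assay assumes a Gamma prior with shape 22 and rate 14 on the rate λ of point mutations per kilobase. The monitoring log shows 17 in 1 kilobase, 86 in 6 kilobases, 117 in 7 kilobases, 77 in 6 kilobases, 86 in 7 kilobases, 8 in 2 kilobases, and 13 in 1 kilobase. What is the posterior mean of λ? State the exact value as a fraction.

213/22

Total count: 17 + 86 + 117 + 77 + 86 + 8 + 13 = 404.
Total exposure: 1 + 6 + 7 + 6 + 7 + 2 + 1 = 30 kilobases.
Gamma(α, β) with Poisson data over total exposure Σt gives posterior Gamma(α+Σx, β+Σt) = Gamma(426, 44).
Posterior mean = α'/β' = 426/44 = 213/22.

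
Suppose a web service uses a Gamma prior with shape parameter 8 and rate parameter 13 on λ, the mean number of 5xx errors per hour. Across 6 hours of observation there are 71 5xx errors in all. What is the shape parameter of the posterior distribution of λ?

79

Total count 71 over total exposure 6 hours.
Posterior: α' = 8 + 71 = 79, β' = 13 + 6 = 19.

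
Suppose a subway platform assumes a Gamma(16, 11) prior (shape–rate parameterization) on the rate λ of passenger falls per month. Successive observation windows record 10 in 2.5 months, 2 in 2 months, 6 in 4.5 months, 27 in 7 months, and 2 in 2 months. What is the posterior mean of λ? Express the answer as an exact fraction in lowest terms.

63/29

Total count: 10 + 2 + 6 + 27 + 2 = 47.
Total exposure: 2.5 + 2 + 4.5 + 7 + 2 = 18 months.
The Gamma prior is conjugate for the Poisson rate, so λ | data ~ Gamma(16+47, 11+18) = Gamma(63, 29).
Posterior mean = α'/β' = 63/29.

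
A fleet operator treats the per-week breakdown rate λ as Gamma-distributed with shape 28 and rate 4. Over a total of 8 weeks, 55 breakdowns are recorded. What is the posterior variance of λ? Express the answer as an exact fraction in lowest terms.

Total count 55 over total exposure 8 weeks.
By Gamma–Poisson conjugacy, the posterior is Gamma(α + Σx, β + Σt) = Gamma(28 + 55, 4 + 8) = Gamma(83, 12).
Posterior variance = α'/β'² = 83/144.

83/144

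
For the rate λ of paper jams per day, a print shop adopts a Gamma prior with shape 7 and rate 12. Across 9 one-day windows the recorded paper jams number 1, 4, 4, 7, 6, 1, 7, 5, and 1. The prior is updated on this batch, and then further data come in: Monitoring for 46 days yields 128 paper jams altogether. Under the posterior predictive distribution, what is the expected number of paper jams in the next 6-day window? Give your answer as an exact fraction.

1026/67

Total count: 1 + 4 + 4 + 7 + 6 + 1 + 7 + 5 + 1 = 36.
Total exposure: 9 days.
After the first batch: Gamma(7 + 36, 12 + 9) = Gamma(43, 21).
Total count 128 over total exposure 46 days.
After the second batch: Gamma(43 + 128, 21 + 46) = Gamma(171, 67).
Predictive mean over a 6-day window = T·E[λ|data] = 6·171/67 = 1026/67.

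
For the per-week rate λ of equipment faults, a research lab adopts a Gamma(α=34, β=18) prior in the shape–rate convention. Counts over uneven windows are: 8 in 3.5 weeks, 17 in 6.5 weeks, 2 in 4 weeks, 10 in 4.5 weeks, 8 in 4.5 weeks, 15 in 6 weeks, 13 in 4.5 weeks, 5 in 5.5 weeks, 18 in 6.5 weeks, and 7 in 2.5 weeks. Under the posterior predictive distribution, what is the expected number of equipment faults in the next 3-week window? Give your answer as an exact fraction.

137/22

Total count: 8 + 17 + 2 + 10 + 8 + 15 + 13 + 5 + 18 + 7 = 103.
Total exposure: 3.5 + 6.5 + 4 + 4.5 + 4.5 + 6 + 4.5 + 5.5 + 6.5 + 2.5 = 48 weeks.
Conjugate update: add total count to the shape and total exposure to the rate, giving Gamma(137, 66).
Predictive mean over a 3-week window = T·E[λ|data] = 3·137/66 = 137/22.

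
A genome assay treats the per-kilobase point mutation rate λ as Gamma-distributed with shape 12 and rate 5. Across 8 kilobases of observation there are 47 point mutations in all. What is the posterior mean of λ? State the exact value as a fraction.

Total count 47 over total exposure 8 kilobases.
Conjugate update: add total count to the shape and total exposure to the rate, giving Gamma(59, 13).
Posterior mean = α'/β' = 59/13.

59/13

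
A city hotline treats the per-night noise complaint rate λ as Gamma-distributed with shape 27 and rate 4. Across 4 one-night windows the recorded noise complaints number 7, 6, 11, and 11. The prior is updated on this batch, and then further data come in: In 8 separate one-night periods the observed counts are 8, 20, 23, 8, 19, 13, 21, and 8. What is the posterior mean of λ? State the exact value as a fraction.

91/8

Total count: 7 + 6 + 11 + 11 = 35.
Total exposure: 4 nights.
After the first batch: Gamma(27 + 35, 4 + 4) = Gamma(62, 8).
Total count: 8 + 20 + 23 + 8 + 19 + 13 + 21 + 8 = 120.
Total exposure: 8 nights.
After the second batch: Gamma(62 + 120, 8 + 8) = Gamma(182, 16).
Posterior mean = α'/β' = 182/16 = 91/8.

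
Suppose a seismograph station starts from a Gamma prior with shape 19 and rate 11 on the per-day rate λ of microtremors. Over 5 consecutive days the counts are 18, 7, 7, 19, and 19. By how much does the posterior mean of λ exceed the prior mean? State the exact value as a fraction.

Total count: 18 + 7 + 7 + 19 + 19 = 70.
Total exposure: 5 days.
Gamma(α, β) with Poisson data over total exposure Σt gives posterior Gamma(α+Σx, β+Σt) = Gamma(89, 16).
Posterior mean = 89/16 = 89/16; prior mean = 19/11 = 19/11. Difference = 89/16 − 19/11 = 675/176.

675/176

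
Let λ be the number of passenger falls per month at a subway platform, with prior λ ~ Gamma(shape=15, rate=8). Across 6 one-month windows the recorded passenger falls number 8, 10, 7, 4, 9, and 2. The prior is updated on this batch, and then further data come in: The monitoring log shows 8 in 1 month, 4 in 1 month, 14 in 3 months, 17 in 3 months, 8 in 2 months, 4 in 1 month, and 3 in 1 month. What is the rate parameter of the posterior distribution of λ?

26

Total count: 8 + 10 + 7 + 4 + 9 + 2 = 40.
Total exposure: 6 months.
After the first batch: Gamma(15 + 40, 8 + 6) = Gamma(55, 14).
Total count: 8 + 4 + 14 + 17 + 8 + 4 + 3 = 58.
Total exposure: 1 + 1 + 3 + 3 + 2 + 1 + 1 = 12 months.
After the second batch: Gamma(55 + 58, 14 + 12) = Gamma(113, 26).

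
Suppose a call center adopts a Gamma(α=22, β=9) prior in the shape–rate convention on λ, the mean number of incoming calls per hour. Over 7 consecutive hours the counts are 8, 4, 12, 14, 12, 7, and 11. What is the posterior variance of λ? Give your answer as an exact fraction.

45/128

Total count: 8 + 4 + 12 + 14 + 12 + 7 + 11 = 68.
Total exposure: 7 hours.
The Gamma prior is conjugate for the Poisson rate, so λ | data ~ Gamma(22+68, 9+7) = Gamma(90, 16).
Posterior variance = α'/β'² = 90/256 = 45/128.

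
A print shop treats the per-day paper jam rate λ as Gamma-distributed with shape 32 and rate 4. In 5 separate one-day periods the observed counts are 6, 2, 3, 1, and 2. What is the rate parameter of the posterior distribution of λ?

9

Total count: 6 + 2 + 3 + 1 + 2 = 14.
Total exposure: 5 days.
Posterior: α' = 32 + 14 = 46, β' = 4 + 5 = 9.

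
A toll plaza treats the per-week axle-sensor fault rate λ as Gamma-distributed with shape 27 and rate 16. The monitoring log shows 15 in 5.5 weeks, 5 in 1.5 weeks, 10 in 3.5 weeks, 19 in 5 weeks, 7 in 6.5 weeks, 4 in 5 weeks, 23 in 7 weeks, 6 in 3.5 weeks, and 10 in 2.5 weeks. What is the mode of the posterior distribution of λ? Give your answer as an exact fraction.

125/56

Total count: 15 + 5 + 10 + 19 + 7 + 4 + 23 + 6 + 10 = 99.
Total exposure: 5.5 + 1.5 + 3.5 + 5 + 6.5 + 5 + 7 + 3.5 + 2.5 = 40 weeks.
The Gamma prior is conjugate for the Poisson rate, so λ | data ~ Gamma(27+99, 16+40) = Gamma(126, 56).
Posterior mode = (α'−1)/β' = 125/56.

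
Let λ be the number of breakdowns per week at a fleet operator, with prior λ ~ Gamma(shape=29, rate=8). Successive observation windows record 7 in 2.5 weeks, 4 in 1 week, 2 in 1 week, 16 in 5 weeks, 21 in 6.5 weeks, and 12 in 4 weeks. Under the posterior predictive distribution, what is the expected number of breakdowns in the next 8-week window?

Total count: 7 + 4 + 2 + 16 + 21 + 12 = 62.
Total exposure: 2.5 + 1 + 1 + 5 + 6.5 + 4 = 20 weeks.
By Gamma–Poisson conjugacy, the posterior is Gamma(α + Σx, β + Σt) = Gamma(29 + 62, 8 + 20) = Gamma(91, 28).
Predictive mean over an 8-week window = T·E[λ|data] = 8·91/28 = 26.

26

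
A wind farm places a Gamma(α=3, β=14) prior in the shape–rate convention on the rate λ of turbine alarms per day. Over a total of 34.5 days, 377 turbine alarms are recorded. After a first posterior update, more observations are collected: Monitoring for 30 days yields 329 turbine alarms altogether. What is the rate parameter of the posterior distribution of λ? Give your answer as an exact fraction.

157/2

Total count 377 over total exposure 34.5 days.
After the first batch: Gamma(3 + 377, 14 + 34.5) = Gamma(380, 97/2).
Total count 329 over total exposure 30 days.
After the second batch: Gamma(380 + 329, 97/2 + 30) = Gamma(709, 157/2).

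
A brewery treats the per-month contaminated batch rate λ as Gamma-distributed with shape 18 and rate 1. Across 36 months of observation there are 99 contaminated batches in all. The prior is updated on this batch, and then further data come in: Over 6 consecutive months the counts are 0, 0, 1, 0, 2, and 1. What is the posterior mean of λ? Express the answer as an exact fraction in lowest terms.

Total count 99 over total exposure 36 months.
After the first batch: Gamma(18 + 99, 1 + 36) = Gamma(117, 37).
Total count: 0 + 0 + 1 + 0 + 2 + 1 = 4.
Total exposure: 6 months.
After the second batch: Gamma(117 + 4, 37 + 6) = Gamma(121, 43).
Posterior mean = α'/β' = 121/43.

121/43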